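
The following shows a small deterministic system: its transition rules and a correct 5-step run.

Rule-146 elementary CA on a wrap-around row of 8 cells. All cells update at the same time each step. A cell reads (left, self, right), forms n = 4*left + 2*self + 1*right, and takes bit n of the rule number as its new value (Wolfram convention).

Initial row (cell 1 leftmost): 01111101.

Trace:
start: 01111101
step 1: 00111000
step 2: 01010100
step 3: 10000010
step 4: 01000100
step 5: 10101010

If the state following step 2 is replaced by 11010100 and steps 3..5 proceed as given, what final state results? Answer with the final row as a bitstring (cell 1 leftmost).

01001011

state after step 2 := 11010100
step 3: 00000011
step 4: 10000100
step 5: 01001011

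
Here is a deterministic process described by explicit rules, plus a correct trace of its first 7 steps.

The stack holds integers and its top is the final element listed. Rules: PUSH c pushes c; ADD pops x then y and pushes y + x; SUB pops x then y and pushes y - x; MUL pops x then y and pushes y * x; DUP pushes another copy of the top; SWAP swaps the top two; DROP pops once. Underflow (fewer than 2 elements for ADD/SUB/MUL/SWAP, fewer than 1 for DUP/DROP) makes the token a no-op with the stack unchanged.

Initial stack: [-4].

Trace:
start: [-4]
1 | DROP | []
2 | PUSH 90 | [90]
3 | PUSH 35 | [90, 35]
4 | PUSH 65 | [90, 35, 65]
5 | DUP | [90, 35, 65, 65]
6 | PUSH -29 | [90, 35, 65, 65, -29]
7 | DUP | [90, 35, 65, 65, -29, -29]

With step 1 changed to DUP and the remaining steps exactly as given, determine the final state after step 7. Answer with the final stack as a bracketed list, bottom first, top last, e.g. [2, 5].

[-4, -4, 90, 35, 65, 65, -29, -29]

(re-executing from step 1 with the substitution; state before step 1: [-4])
1 | DUP | [-4, -4]
2 | PUSH 90 | [-4, -4, 90]
3 | PUSH 35 | [-4, -4, 90, 35]
4 | PUSH 65 | [-4, -4, 90, 35, 65]
5 | DUP | [-4, -4, 90, 35, 65, 65]
6 | PUSH -29 | [-4, -4, 90, 35, 65, 65, -29]
7 | DUP | [-4, -4, 90, 35, 65, 65, -29, -29]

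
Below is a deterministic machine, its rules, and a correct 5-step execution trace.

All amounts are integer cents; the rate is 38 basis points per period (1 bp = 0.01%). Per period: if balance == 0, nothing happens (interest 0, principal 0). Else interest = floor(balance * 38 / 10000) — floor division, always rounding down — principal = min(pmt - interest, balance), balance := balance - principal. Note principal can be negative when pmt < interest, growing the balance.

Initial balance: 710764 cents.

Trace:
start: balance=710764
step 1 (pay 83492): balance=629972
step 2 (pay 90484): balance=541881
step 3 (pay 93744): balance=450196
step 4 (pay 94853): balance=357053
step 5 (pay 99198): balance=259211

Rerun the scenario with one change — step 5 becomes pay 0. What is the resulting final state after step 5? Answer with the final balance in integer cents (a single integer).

358409

(re-executing from step 5 with the substitution; state before step 5: balance=357053)
step 5 (pay 0): balance=358409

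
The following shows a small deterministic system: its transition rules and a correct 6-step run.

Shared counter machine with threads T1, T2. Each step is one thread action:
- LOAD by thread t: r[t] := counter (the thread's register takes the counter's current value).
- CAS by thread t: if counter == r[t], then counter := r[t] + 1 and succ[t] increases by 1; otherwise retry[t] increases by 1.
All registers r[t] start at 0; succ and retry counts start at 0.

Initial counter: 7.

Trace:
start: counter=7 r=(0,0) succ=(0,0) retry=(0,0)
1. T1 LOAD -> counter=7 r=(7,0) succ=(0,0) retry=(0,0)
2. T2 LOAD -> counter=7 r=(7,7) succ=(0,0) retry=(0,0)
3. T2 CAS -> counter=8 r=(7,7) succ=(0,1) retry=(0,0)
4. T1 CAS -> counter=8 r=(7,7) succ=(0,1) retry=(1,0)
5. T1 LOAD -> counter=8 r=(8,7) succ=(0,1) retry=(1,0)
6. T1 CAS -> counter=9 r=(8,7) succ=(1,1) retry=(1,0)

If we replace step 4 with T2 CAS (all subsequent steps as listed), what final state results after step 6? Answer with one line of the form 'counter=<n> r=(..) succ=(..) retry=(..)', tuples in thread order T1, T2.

counter=9 r=(8,7) succ=(1,1) retry=(0,1)

(re-executing from step 4 with the substitution; state before step 4: counter=8 r=(7,7) succ=(0,1) retry=(0,0))
4. T2 CAS -> counter=8 r=(7,7) succ=(0,1) retry=(0,1)
5. T1 LOAD -> counter=8 r=(8,7) succ=(0,1) retry=(0,1)
6. T1 CAS -> counter=9 r=(8,7) succ=(1,1) retry=(0,1)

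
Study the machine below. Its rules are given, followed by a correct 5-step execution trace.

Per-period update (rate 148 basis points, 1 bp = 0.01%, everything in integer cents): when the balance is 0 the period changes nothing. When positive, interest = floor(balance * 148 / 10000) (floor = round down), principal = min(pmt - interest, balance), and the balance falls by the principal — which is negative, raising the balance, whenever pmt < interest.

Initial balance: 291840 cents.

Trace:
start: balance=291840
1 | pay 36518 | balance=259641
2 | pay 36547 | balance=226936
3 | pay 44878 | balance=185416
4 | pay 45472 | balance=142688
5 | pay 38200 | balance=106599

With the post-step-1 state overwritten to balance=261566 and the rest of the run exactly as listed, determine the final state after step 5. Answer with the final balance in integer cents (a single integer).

108641

state after step 1 := balance=261566
2 | pay 36547 | balance=228890
3 | pay 44878 | balance=187399
4 | pay 45472 | balance=144700
5 | pay 38200 | balance=108641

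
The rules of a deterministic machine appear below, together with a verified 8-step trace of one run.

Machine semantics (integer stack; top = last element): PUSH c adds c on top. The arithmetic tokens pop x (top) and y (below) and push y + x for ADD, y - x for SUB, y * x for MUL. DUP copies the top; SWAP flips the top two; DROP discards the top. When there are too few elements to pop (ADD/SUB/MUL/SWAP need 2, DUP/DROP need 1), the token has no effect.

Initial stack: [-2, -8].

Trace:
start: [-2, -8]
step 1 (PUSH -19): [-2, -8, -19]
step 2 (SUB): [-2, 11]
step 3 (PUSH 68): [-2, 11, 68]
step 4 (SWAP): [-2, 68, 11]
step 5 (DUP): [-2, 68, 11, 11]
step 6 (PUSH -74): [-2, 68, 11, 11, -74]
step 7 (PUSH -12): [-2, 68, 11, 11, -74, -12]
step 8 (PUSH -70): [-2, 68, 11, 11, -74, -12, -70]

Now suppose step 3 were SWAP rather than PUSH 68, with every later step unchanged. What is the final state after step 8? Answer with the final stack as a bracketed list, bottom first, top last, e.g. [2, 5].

[-2, 11, 11, -74, -12, -70]

(re-executing from step 3 with the substitution; state before step 3: [-2, 11])
step 3 (SWAP): [11, -2]
step 4 (SWAP): [-2, 11]
step 5 (DUP): [-2, 11, 11]
step 6 (PUSH -74): [-2, 11, 11, -74]
step 7 (PUSH -12): [-2, 11, 11, -74, -12]
step 8 (PUSH -70): [-2, 11, 11, -74, -12, -70]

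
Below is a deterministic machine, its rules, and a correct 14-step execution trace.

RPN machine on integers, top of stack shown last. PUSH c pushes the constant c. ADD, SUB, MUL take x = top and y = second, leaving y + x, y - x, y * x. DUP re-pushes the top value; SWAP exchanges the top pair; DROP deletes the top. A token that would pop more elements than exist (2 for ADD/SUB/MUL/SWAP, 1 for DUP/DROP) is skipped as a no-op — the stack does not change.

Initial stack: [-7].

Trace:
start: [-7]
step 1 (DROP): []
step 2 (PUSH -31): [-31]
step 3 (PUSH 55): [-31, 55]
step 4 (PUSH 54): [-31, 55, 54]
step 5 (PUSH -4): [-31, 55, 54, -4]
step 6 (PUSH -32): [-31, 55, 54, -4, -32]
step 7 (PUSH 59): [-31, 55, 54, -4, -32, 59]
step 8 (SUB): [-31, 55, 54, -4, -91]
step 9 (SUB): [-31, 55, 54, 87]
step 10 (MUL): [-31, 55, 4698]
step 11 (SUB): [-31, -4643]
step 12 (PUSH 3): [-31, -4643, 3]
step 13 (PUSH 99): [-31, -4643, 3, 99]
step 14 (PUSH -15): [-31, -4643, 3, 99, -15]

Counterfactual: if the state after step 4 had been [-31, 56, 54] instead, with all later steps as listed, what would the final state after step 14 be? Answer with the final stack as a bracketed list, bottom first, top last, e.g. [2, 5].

[-31, -4642, 3, 99, -15]

state after step 4 := [-31, 56, 54]
step 5 (PUSH -4): [-31, 56, 54, -4]
step 6 (PUSH -32): [-31, 56, 54, -4, -32]
step 7 (PUSH 59): [-31, 56, 54, -4, -32, 59]
step 8 (SUB): [-31, 56, 54, -4, -91]
step 9 (SUB): [-31, 56, 54, 87]
step 10 (MUL): [-31, 56, 4698]
step 11 (SUB): [-31, -4642]
step 12 (PUSH 3): [-31, -4642, 3]
step 13 (PUSH 99): [-31, -4642, 3, 99]
step 14 (PUSH -15): [-31, -4642, 3, 99, -15]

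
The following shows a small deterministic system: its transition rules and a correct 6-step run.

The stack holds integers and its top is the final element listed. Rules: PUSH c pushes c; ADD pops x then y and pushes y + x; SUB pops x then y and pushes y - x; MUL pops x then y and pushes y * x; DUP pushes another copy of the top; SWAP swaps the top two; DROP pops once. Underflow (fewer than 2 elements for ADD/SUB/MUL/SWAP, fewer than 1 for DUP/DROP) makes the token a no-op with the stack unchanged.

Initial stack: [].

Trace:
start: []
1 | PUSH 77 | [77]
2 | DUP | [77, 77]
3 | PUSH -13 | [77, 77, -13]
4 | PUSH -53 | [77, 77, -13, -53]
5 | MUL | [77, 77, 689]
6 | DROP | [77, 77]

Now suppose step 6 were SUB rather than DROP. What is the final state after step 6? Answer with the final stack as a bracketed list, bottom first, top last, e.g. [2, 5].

(re-executing from step 6 with the substitution; state before step 6: [77, 77, 689])
6 | SUB | [77, -612]

[77, -612]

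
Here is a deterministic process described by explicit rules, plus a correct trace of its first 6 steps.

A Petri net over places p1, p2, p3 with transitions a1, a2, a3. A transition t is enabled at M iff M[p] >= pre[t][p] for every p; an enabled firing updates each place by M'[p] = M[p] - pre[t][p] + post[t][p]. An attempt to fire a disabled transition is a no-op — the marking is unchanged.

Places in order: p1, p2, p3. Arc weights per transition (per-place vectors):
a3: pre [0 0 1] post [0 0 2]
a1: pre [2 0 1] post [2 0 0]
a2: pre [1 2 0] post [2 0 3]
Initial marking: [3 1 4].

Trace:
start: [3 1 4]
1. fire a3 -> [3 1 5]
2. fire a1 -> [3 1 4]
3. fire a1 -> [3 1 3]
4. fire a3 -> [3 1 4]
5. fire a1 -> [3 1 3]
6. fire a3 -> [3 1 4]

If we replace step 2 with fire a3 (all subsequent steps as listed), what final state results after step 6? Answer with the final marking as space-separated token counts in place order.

3 1 6

(re-executing from step 2 with the substitution; state before step 2: [3 1 5])
2. fire a3 -> [3 1 6]
3. fire a1 -> [3 1 5]
4. fire a3 -> [3 1 6]
5. fire a1 -> [3 1 5]
6. fire a3 -> [3 1 6]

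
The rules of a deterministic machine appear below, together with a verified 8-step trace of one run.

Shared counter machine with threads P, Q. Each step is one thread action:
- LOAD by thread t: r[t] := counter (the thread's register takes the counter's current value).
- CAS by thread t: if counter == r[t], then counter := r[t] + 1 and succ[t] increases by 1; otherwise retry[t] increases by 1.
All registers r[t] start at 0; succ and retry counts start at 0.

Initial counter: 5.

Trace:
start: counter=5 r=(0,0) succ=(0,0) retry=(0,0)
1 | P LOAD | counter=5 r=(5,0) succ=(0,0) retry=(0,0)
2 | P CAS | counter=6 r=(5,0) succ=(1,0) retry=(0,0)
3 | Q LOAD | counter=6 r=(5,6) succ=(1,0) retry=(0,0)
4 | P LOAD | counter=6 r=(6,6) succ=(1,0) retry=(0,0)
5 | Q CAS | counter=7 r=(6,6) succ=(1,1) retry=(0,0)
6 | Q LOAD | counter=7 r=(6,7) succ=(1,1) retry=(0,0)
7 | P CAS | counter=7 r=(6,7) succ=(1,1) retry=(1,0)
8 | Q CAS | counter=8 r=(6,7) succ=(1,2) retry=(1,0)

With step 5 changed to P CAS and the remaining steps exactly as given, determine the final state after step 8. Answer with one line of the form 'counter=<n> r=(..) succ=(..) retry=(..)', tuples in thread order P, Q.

(re-executing from step 5 with the substitution; state before step 5: counter=6 r=(6,6) succ=(1,0) retry=(0,0))
5 | P CAS | counter=7 r=(6,6) succ=(2,0) retry=(0,0)
6 | Q LOAD | counter=7 r=(6,7) succ=(2,0) retry=(0,0)
7 | P CAS | counter=7 r=(6,7) succ=(2,0) retry=(1,0)
8 | Q CAS | counter=8 r=(6,7) succ=(2,1) retry=(1,0)

counter=8 r=(6,7) succ=(2,1) retry=(1,0)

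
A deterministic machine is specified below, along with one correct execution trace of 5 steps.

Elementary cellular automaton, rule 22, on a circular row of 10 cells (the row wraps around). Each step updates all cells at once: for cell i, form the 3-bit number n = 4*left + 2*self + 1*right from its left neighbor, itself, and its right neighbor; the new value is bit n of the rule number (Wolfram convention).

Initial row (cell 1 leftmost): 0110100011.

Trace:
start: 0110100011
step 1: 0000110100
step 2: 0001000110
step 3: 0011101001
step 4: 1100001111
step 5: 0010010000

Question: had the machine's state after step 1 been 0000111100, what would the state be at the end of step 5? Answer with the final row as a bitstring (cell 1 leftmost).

state after step 1 := 0000111100
step 2: 0001000010
step 3: 0011100111
step 4: 1100011000
step 5: 0010100101

0010100101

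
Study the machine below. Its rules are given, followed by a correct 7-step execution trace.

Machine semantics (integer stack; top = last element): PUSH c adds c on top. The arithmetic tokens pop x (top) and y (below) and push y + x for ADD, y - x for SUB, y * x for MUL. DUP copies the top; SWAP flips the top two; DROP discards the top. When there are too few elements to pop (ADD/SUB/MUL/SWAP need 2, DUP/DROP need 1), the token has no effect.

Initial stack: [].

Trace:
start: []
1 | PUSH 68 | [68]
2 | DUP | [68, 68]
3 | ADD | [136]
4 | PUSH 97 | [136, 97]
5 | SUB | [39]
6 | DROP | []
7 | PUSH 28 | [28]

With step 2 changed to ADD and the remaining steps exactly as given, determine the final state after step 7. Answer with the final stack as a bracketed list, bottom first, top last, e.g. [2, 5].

[28]

(re-executing from step 2 with the substitution; state before step 2: [68])
2 | ADD | [68]
3 | ADD | [68]
4 | PUSH 97 | [68, 97]
5 | SUB | [-29]
6 | DROP | []
7 | PUSH 28 | [28]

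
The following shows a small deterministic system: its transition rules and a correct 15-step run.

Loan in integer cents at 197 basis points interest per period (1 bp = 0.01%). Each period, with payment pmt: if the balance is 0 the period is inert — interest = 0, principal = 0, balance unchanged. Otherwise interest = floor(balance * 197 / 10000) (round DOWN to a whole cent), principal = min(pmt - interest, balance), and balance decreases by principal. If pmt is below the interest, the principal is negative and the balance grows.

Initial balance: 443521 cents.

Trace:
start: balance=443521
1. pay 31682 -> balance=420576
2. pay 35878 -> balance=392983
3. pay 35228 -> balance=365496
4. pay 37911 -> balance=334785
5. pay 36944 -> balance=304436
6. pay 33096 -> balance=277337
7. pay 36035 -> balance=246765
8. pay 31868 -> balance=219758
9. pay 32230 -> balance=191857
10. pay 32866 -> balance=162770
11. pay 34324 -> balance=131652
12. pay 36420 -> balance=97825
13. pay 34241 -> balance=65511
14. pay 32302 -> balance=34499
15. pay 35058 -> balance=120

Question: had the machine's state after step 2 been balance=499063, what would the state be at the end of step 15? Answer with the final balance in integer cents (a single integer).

state after step 2 := balance=499063
3. pay 35228 -> balance=473666
4. pay 37911 -> balance=445086
5. pay 36944 -> balance=416910
6. pay 33096 -> balance=392027
7. pay 36035 -> balance=363714
8. pay 31868 -> balance=339011
9. pay 32230 -> balance=313459
10. pay 32866 -> balance=286768
11. pay 34324 -> balance=258093
12. pay 36420 -> balance=226757
13. pay 34241 -> balance=196983
14. pay 32302 -> balance=168561
15. pay 35058 -> balance=136823

136823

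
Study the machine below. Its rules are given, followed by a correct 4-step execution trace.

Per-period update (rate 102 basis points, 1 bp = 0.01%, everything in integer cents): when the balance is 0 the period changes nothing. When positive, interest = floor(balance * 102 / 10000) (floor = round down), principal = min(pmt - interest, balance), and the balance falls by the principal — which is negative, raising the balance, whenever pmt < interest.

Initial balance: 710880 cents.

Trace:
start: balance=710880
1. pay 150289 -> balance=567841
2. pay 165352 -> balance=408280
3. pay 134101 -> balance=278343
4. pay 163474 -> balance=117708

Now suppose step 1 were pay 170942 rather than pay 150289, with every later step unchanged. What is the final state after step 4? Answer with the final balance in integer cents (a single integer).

(re-executing from step 1 with the substitution; state before step 1: balance=710880)
1. pay 170942 -> balance=547188
2. pay 165352 -> balance=387417
3. pay 134101 -> balance=257267
4. pay 163474 -> balance=96417

96417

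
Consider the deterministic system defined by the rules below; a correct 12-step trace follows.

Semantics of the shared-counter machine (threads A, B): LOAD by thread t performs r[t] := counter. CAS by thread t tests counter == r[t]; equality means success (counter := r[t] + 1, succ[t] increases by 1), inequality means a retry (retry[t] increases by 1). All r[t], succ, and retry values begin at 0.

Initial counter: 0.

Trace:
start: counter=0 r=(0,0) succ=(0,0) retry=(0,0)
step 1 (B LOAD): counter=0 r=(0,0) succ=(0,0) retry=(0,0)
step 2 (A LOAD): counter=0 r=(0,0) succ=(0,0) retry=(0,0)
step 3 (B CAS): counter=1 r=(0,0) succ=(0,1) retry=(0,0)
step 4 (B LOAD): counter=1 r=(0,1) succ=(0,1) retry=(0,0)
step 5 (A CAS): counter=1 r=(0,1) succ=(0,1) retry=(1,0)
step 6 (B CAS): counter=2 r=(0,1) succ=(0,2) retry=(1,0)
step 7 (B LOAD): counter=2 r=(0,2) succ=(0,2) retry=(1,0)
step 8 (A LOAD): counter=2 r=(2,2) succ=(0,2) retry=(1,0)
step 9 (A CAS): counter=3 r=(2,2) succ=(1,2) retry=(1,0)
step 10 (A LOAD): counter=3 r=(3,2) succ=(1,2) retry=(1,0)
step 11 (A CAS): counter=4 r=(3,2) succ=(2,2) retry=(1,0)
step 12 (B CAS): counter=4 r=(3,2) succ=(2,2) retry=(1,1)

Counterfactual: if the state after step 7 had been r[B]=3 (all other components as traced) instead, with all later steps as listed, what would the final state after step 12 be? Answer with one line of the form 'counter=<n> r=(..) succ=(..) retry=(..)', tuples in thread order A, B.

state after step 7 := counter=2 r=(0,3) succ=(0,2) retry=(1,0)
step 8 (A LOAD): counter=2 r=(2,3) succ=(0,2) retry=(1,0)
step 9 (A CAS): counter=3 r=(2,3) succ=(1,2) retry=(1,0)
step 10 (A LOAD): counter=3 r=(3,3) succ=(1,2) retry=(1,0)
step 11 (A CAS): counter=4 r=(3,3) succ=(2,2) retry=(1,0)
step 12 (B CAS): counter=4 r=(3,3) succ=(2,2) retry=(1,1)

counter=4 r=(3,3) succ=(2,2) retry=(1,1)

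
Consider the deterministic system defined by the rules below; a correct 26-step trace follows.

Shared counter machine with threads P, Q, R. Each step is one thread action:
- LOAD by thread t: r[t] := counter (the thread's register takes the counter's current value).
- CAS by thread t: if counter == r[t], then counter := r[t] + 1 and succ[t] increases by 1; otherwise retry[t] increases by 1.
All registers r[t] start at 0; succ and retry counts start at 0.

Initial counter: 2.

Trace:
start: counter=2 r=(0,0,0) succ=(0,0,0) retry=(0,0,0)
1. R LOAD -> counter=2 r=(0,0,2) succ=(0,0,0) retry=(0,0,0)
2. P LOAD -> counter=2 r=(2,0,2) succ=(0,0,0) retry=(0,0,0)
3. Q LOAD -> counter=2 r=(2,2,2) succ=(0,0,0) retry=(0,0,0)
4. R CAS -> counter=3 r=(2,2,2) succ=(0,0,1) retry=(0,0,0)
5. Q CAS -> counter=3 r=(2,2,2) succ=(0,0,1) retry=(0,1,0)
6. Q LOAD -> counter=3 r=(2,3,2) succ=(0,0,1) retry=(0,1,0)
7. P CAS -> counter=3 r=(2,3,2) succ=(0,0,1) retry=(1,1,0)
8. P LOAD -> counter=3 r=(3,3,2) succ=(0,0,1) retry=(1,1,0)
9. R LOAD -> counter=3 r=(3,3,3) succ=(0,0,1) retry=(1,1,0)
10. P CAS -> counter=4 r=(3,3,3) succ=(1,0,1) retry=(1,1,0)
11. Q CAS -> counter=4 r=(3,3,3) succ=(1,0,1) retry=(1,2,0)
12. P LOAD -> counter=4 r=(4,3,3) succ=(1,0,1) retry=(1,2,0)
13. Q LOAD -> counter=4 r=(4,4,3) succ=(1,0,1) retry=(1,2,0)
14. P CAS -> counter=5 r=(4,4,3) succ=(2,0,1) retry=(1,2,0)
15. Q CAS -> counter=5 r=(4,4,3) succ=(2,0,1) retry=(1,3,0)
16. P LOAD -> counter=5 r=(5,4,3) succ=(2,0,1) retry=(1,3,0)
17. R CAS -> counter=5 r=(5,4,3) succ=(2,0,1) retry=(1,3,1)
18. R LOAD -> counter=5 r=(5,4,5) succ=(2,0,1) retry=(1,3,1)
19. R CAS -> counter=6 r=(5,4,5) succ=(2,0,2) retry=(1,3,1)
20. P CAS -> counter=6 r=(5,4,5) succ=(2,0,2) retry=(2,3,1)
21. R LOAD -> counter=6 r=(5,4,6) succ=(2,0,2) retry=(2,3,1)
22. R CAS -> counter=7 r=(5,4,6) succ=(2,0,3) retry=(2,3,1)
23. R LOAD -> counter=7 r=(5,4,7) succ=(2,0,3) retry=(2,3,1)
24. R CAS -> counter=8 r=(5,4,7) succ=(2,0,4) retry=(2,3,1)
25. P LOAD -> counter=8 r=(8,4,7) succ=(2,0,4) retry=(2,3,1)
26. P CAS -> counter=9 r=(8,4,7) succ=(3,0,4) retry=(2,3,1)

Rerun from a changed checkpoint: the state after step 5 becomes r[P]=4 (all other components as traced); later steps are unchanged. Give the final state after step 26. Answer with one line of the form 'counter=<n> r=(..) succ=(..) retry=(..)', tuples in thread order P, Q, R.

counter=9 r=(8,4,7) succ=(3,0,4) retry=(2,3,1)

state after step 5 := counter=3 r=(4,2,2) succ=(0,0,1) retry=(0,1,0)
6. Q LOAD -> counter=3 r=(4,3,2) succ=(0,0,1) retry=(0,1,0)
7. P CAS -> counter=3 r=(4,3,2) succ=(0,0,1) retry=(1,1,0)
8. P LOAD -> counter=3 r=(3,3,2) succ=(0,0,1) retry=(1,1,0)
9. R LOAD -> counter=3 r=(3,3,3) succ=(0,0,1) retry=(1,1,0)
10. P CAS -> counter=4 r=(3,3,3) succ=(1,0,1) retry=(1,1,0)
11. Q CAS -> counter=4 r=(3,3,3) succ=(1,0,1) retry=(1,2,0)
12. P LOAD -> counter=4 r=(4,3,3) succ=(1,0,1) retry=(1,2,0)
13. Q LOAD -> counter=4 r=(4,4,3) succ=(1,0,1) retry=(1,2,0)
14. P CAS -> counter=5 r=(4,4,3) succ=(2,0,1) retry=(1,2,0)
15. Q CAS -> counter=5 r=(4,4,3) succ=(2,0,1) retry=(1,3,0)
16. P LOAD -> counter=5 r=(5,4,3) succ=(2,0,1) retry=(1,3,0)
17. R CAS -> counter=5 r=(5,4,3) succ=(2,0,1) retry=(1,3,1)
18. R LOAD -> counter=5 r=(5,4,5) succ=(2,0,1) retry=(1,3,1)
19. R CAS -> counter=6 r=(5,4,5) succ=(2,0,2) retry=(1,3,1)
20. P CAS -> counter=6 r=(5,4,5) succ=(2,0,2) retry=(2,3,1)
21. R LOAD -> counter=6 r=(5,4,6) succ=(2,0,2) retry=(2,3,1)
22. R CAS -> counter=7 r=(5,4,6) succ=(2,0,3) retry=(2,3,1)
23. R LOAD -> counter=7 r=(5,4,7) succ=(2,0,3) retry=(2,3,1)
24. R CAS -> counter=8 r=(5,4,7) succ=(2,0,4) retry=(2,3,1)
25. P LOAD -> counter=8 r=(8,4,7) succ=(2,0,4) retry=(2,3,1)
26. P CAS -> counter=9 r=(8,4,7) succ=(3,0,4) retry=(2,3,1)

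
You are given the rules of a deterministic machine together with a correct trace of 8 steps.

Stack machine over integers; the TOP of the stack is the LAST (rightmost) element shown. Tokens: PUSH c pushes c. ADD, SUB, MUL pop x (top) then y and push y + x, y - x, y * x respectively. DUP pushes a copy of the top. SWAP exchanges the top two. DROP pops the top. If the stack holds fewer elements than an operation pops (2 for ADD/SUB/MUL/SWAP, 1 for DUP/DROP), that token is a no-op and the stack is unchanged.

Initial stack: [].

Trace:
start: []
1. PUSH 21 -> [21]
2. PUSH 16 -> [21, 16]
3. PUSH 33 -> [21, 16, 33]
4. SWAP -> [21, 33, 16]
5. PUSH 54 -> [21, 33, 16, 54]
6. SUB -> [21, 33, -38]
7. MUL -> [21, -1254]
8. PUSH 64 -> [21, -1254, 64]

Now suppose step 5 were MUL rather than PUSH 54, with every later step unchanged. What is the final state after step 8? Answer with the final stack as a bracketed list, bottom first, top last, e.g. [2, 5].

(re-executing from step 5 with the substitution; state before step 5: [21, 33, 16])
5. MUL -> [21, 528]
6. SUB -> [-507]
7. MUL -> [-507]
8. PUSH 64 -> [-507, 64]

[-507, 64]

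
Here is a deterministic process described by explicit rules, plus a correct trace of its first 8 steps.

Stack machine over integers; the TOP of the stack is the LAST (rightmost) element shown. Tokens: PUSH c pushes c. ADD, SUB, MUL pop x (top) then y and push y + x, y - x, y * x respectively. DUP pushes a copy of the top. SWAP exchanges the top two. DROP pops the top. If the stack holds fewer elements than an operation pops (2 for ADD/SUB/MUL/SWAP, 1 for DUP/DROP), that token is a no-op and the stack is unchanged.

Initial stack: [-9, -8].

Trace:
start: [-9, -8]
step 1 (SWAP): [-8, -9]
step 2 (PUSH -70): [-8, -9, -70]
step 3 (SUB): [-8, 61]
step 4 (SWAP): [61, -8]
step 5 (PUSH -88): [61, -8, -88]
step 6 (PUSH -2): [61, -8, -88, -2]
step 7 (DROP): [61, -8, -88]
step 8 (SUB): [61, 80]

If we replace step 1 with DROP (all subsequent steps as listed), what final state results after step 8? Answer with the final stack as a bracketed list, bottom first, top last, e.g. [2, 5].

[149]

(re-executing from step 1 with the substitution; state before step 1: [-9, -8])
step 1 (DROP): [-9]
step 2 (PUSH -70): [-9, -70]
step 3 (SUB): [61]
step 4 (SWAP): [61]
step 5 (PUSH -88): [61, -88]
step 6 (PUSH -2): [61, -88, -2]
step 7 (DROP): [61, -88]
step 8 (SUB): [149]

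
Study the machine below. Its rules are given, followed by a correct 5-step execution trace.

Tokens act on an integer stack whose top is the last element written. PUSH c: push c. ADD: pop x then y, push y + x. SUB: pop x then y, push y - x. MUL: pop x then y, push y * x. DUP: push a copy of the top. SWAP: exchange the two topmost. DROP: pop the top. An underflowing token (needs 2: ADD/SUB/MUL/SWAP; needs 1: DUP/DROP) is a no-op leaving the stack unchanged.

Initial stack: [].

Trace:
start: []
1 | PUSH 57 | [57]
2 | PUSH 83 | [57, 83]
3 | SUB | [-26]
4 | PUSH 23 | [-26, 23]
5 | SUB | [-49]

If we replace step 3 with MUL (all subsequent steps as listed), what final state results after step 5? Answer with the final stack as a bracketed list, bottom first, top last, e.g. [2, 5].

[4708]

(re-executing from step 3 with the substitution; state before step 3: [57, 83])
3 | MUL | [4731]
4 | PUSH 23 | [4731, 23]
5 | SUB | [4708]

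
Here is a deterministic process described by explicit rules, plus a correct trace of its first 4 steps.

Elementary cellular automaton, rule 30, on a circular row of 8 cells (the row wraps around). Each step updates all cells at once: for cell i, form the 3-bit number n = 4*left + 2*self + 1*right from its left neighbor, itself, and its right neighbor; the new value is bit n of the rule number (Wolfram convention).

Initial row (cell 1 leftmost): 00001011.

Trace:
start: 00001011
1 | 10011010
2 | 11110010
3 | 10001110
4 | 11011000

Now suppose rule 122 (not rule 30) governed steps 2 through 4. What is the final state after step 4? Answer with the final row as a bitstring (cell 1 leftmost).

(re-executing steps 2..4 under rule 122; state before step 2: 10011010)
2 | 01111101
3 | 11000110
4 | 11101111

11101111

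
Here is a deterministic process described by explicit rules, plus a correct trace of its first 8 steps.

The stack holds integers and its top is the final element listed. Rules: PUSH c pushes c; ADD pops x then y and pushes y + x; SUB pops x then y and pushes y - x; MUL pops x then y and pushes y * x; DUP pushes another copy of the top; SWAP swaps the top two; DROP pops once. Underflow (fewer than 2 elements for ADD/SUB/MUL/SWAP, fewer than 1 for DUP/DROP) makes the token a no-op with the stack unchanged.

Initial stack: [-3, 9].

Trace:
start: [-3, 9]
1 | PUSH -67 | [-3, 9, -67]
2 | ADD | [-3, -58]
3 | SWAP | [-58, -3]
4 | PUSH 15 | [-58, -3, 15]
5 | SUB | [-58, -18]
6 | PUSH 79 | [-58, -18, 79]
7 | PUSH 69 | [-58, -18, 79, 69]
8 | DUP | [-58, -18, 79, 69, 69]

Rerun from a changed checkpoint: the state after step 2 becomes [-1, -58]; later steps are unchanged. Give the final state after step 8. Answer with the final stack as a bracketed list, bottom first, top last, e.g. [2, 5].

state after step 2 := [-1, -58]
3 | SWAP | [-58, -1]
4 | PUSH 15 | [-58, -1, 15]
5 | SUB | [-58, -16]
6 | PUSH 79 | [-58, -16, 79]
7 | PUSH 69 | [-58, -16, 79, 69]
8 | DUP | [-58, -16, 79, 69, 69]

[-58, -16, 79, 69, 69]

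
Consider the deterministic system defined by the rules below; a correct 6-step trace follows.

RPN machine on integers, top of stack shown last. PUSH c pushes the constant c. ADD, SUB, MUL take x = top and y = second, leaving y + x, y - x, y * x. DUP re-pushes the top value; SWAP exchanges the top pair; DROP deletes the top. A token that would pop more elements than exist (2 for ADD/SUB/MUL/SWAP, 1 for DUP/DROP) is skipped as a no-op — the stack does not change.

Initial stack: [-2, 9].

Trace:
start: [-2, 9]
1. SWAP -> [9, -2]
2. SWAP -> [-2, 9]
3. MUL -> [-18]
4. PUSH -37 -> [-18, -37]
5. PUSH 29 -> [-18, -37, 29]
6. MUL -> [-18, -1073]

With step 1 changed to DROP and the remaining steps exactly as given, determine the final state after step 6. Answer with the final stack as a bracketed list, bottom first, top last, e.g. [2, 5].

[-2, -1073]

(re-executing from step 1 with the substitution; state before step 1: [-2, 9])
1. DROP -> [-2]
2. SWAP -> [-2]
3. MUL -> [-2]
4. PUSH -37 -> [-2, -37]
5. PUSH 29 -> [-2, -37, 29]
6. MUL -> [-2, -1073]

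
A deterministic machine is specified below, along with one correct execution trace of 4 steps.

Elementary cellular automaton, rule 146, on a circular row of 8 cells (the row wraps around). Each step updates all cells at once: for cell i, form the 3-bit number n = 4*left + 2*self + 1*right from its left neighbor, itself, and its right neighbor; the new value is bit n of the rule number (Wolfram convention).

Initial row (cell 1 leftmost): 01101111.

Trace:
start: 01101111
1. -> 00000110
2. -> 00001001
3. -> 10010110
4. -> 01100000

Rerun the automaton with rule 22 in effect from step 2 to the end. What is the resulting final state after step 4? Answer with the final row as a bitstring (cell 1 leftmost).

(re-executing steps 2..4 under rule 22; state before step 2: 00000110)
2. -> 00001001
3. -> 10011111
4. -> 01100000

01100000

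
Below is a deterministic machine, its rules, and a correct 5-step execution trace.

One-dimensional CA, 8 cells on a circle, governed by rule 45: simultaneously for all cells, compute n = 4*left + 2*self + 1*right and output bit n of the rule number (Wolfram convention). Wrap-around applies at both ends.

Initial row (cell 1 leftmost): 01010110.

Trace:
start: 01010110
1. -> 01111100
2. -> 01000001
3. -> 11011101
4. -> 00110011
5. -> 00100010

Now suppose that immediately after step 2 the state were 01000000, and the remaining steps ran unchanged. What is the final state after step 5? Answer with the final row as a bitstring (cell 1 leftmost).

state after step 2 := 01000000
3. -> 01011111
4. -> 11110000
5. -> 10000110

10000110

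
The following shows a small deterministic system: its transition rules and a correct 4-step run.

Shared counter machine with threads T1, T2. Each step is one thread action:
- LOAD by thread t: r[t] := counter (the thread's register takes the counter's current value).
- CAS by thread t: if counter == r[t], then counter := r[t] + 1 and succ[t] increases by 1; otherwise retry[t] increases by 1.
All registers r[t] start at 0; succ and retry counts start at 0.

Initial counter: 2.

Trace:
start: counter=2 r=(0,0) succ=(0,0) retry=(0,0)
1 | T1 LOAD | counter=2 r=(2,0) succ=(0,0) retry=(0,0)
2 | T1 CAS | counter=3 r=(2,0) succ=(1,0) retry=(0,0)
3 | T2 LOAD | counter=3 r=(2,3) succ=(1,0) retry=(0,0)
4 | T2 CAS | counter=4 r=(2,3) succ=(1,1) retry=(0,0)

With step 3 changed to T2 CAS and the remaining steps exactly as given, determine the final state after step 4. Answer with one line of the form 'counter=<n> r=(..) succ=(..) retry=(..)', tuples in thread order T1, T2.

(re-executing from step 3 with the substitution; state before step 3: counter=3 r=(2,0) succ=(1,0) retry=(0,0))
3 | T2 CAS | counter=3 r=(2,0) succ=(1,0) retry=(0,1)
4 | T2 CAS | counter=3 r=(2,0) succ=(1,0) retry=(0,2)

counter=3 r=(2,0) succ=(1,0) retry=(0,2)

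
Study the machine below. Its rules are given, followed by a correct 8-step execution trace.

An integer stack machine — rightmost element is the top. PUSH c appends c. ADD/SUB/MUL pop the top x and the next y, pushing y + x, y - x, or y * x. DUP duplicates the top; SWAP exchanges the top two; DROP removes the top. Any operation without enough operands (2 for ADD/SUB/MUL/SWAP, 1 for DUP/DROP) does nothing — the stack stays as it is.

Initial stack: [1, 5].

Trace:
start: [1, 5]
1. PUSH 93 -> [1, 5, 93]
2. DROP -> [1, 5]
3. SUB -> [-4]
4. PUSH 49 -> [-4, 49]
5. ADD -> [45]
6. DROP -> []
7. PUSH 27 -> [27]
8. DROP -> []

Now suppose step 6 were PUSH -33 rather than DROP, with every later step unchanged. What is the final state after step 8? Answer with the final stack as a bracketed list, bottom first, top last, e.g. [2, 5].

[45, -33]

(re-executing from step 6 with the substitution; state before step 6: [45])
6. PUSH -33 -> [45, -33]
7. PUSH 27 -> [45, -33, 27]
8. DROP -> [45, -33]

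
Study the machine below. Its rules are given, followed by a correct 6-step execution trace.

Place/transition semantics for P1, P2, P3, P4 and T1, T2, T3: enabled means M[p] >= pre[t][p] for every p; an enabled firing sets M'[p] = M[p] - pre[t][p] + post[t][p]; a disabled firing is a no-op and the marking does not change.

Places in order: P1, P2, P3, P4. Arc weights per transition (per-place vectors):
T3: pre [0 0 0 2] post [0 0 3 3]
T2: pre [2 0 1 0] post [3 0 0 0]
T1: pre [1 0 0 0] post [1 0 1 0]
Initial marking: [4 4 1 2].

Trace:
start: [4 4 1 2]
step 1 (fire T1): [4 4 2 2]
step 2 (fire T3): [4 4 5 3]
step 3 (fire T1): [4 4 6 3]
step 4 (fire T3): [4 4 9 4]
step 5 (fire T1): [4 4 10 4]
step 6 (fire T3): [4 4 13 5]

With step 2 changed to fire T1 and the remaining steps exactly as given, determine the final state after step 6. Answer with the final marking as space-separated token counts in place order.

(re-executing from step 2 with the substitution; state before step 2: [4 4 2 2])
step 2 (fire T1): [4 4 3 2]
step 3 (fire T1): [4 4 4 2]
step 4 (fire T3): [4 4 7 3]
step 5 (fire T1): [4 4 8 3]
step 6 (fire T3): [4 4 11 4]

4 4 11 4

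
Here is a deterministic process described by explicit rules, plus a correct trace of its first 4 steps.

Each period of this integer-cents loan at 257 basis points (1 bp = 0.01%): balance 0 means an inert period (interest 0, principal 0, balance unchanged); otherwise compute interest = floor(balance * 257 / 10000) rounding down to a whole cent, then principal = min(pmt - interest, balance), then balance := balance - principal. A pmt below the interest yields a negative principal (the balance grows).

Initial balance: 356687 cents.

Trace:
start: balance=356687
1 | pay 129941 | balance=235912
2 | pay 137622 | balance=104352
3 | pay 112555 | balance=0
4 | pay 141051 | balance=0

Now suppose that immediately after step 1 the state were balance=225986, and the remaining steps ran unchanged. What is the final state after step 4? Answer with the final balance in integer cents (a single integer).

state after step 1 := balance=225986
2 | pay 137622 | balance=94171
3 | pay 112555 | balance=0
4 | pay 141051 | balance=0

0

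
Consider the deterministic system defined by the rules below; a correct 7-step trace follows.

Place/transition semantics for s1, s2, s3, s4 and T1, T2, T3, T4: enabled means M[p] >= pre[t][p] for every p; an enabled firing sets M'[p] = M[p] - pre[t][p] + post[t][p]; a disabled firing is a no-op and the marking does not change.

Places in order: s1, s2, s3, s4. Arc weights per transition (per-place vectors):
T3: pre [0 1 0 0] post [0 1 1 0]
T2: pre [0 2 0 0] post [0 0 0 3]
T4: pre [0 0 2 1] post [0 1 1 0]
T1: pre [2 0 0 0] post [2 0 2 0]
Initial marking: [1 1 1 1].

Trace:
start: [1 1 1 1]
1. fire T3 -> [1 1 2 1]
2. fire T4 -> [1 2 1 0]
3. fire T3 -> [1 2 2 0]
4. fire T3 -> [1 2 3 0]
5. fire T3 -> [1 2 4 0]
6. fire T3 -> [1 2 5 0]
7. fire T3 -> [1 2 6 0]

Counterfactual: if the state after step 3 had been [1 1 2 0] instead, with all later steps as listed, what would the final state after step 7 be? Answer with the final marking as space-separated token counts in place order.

state after step 3 := [1 1 2 0]
4. fire T3 -> [1 1 3 0]
5. fire T3 -> [1 1 4 0]
6. fire T3 -> [1 1 5 0]
7. fire T3 -> [1 1 6 0]

1 1 6 0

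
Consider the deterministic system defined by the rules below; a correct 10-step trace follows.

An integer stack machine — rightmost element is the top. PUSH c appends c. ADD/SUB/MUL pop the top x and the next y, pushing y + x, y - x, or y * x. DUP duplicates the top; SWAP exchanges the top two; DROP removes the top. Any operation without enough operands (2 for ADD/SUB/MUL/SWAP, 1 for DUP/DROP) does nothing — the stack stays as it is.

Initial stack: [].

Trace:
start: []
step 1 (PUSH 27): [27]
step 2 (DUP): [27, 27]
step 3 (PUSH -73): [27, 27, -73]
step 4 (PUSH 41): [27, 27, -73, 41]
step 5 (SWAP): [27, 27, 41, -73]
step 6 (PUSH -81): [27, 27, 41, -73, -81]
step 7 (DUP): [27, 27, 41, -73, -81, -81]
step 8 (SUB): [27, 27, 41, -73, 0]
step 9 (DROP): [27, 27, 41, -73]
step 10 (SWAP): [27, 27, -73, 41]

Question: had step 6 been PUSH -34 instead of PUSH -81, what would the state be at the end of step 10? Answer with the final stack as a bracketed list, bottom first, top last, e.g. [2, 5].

(re-executing from step 6 with the substitution; state before step 6: [27, 27, 41, -73])
step 6 (PUSH -34): [27, 27, 41, -73, -34]
step 7 (DUP): [27, 27, 41, -73, -34, -34]
step 8 (SUB): [27, 27, 41, -73, 0]
step 9 (DROP): [27, 27, 41, -73]
step 10 (SWAP): [27, 27, -73, 41]

[27, 27, -73, 41]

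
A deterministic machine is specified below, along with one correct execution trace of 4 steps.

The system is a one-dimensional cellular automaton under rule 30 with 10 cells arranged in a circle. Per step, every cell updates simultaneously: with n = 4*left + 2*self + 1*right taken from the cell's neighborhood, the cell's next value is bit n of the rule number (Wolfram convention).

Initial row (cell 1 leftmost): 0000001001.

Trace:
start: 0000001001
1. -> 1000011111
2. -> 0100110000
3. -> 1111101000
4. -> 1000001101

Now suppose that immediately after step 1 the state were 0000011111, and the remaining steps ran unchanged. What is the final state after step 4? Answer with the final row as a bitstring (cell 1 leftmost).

state after step 1 := 0000011111
2. -> 1000110000
3. -> 1101101001
4. -> 0001001111

0001001111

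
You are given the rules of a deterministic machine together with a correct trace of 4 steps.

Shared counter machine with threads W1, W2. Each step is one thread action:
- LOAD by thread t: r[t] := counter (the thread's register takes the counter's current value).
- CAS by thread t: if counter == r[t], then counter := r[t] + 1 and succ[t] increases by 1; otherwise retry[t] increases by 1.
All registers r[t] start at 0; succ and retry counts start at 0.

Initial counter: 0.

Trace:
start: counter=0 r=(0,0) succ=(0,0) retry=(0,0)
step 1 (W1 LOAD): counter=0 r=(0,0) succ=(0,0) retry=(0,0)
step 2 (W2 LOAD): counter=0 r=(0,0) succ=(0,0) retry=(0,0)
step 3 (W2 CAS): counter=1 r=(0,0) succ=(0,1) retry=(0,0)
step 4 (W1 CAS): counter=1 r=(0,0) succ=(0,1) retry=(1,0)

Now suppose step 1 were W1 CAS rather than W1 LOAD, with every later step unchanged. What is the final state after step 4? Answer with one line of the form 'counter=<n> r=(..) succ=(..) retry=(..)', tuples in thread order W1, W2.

(re-executing from step 1 with the substitution; state before step 1: counter=0 r=(0,0) succ=(0,0) retry=(0,0))
step 1 (W1 CAS): counter=1 r=(0,0) succ=(1,0) retry=(0,0)
step 2 (W2 LOAD): counter=1 r=(0,1) succ=(1,0) retry=(0,0)
step 3 (W2 CAS): counter=2 r=(0,1) succ=(1,1) retry=(0,0)
step 4 (W1 CAS): counter=2 r=(0,1) succ=(1,1) retry=(1,0)

counter=2 r=(0,1) succ=(1,1) retry=(1,0)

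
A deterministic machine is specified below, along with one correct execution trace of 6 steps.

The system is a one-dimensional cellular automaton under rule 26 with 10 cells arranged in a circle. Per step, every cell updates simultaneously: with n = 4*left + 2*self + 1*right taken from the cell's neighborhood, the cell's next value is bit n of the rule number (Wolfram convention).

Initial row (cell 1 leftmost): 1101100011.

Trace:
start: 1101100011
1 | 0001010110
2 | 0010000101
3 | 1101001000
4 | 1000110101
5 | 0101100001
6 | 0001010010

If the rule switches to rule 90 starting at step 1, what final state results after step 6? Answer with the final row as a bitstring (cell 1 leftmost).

0010011100

(re-executing steps 1..6 under rule 90; state before step 1: 1101100011)
1 | 0101110110
2 | 1001010111
3 | 1110000100
4 | 1011001011
5 | 1011110010
6 | 0010011100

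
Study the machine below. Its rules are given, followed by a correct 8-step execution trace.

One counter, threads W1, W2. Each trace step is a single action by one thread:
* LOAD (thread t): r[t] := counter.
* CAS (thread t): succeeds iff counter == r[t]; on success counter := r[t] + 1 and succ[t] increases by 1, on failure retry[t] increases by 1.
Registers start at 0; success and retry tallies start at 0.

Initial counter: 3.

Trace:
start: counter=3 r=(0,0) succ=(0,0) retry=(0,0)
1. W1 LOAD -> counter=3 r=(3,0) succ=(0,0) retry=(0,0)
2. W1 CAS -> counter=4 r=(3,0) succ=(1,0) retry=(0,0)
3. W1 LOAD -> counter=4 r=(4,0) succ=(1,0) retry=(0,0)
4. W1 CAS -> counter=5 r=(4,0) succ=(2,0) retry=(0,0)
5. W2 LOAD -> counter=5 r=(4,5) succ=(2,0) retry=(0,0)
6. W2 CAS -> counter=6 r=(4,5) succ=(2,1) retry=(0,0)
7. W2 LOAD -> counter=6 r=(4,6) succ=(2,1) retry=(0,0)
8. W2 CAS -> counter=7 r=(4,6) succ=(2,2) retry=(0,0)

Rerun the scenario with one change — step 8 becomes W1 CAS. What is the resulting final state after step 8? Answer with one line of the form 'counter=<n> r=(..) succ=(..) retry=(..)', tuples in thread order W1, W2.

counter=6 r=(4,6) succ=(2,1) retry=(1,0)

(re-executing from step 8 with the substitution; state before step 8: counter=6 r=(4,6) succ=(2,1) retry=(0,0))
8. W1 CAS -> counter=6 r=(4,6) succ=(2,1) retry=(1,0)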